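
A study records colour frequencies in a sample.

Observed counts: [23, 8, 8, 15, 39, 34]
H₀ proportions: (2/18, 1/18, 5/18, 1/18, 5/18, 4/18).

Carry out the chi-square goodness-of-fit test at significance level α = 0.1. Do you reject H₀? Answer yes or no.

reject H₀: yes

n = 127; E_i = n·p_i = [14.11, 7.06, 35.28, 7.06, 35.28, 28.22]
χ² = (23−14.11)²/14.11 + (8−7.06)²/7.06 + (8−35.28)²/35.28 + (15−7.06)²/7.06 + (39−35.28)²/35.28 + (34−28.22)²/28.22 = 37.3386
df = 5
p-value (upper-tail) = 0.00000
At α=0.1: p < α → reject H₀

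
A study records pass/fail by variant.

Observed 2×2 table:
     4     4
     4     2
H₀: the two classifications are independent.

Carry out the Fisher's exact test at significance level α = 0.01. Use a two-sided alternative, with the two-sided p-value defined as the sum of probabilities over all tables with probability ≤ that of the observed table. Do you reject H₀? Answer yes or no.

Margins: r₁=8, r₂=6, c₁=8, c₂=6, n=14
p_obs = C(8,4)·C(6,4)/C(14,8); sum pmf over tables with pmf ≤ p_obs
p-value (two-sided) = 0.62704
At α=0.01: p ≥ α → fail to reject H₀

reject H₀: no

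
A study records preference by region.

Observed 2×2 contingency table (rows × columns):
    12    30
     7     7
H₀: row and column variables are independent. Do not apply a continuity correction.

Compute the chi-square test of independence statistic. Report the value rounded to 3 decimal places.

Row totals [42, 14], col totals [19, 37], n=56
χ² = (12−14.25)²/14.25 + (30−27.75)²/27.75 + (7−4.75)²/4.75 + (7−9.25)²/9.25 = 2.1508
df = 1

test statistic = 2.151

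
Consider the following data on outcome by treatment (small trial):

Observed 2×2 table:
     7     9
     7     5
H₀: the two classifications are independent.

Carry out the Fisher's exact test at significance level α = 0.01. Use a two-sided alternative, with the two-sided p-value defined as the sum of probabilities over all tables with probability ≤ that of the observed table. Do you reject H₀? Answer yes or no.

reject H₀: no

Margins: r₁=16, r₂=12, c₁=14, c₂=14, n=28
p_obs = C(16,7)·C(12,7)/C(28,14); sum pmf over tables with pmf ≤ p_obs
p-value (two-sided) = 0.70357
At α=0.01: p ≥ α → fail to reject H₀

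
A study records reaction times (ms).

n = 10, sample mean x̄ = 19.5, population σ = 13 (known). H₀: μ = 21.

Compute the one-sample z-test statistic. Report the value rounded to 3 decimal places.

SE = σ/√n = 13/√10 = 4.1110
z = (x̄−μ₀)/SE = (19.5−21)/4.1110 = -0.3649

test statistic = -0.365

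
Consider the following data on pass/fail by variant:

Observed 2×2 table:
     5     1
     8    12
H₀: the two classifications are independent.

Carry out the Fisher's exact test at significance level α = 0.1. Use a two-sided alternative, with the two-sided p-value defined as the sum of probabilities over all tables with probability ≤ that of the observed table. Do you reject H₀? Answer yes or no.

reject H₀: no

Margins: r₁=6, r₂=20, c₁=13, c₂=13, n=26
p_obs = C(6,5)·C(20,8)/C(26,13); sum pmf over tables with pmf ≤ p_obs
p-value (two-sided) = 0.16025
At α=0.1: p ≥ α → fail to reject H₀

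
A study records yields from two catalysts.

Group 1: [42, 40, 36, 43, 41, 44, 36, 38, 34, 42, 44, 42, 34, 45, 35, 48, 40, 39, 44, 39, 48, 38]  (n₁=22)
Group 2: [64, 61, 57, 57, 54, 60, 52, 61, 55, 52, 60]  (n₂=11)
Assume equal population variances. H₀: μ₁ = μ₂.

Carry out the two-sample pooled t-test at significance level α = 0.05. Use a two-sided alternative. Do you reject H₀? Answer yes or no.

x̄₁=40.545, s₁=4.114, n₁=22
x̄₂=57.545, s₂=3.984, n₂=11
s_p² = [21·4.114² + 10·3.984²]/31 = 16.5865
SE = √(s_p²·(1/22+1/11)) = 1.5039
t = (40.545−57.545)/1.5039 = -11.3037
df = 31
p-value (two-sided) = 0.00000
At α=0.05: p < α → reject H₀

reject H₀: yes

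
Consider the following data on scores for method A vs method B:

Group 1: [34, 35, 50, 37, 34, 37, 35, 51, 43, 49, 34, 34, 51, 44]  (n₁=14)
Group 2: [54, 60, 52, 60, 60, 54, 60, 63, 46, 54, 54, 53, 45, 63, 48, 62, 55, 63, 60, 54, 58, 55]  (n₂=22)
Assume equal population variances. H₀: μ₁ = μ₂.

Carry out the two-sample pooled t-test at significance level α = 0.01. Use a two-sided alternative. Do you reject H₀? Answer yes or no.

x̄₁=40.571, s₁=7.101, n₁=14
x̄₂=56.045, s₂=5.341, n₂=22
s_p² = [13·7.101² + 21·5.341²]/34 = 36.8936
SE = √(s_p²·(1/14+1/22)) = 2.0766
t = (40.571−56.045)/2.0766 = -7.4516
df = 34
p-value (two-sided) = 0.00000
At α=0.01: p < α → reject H₀

reject H₀: yes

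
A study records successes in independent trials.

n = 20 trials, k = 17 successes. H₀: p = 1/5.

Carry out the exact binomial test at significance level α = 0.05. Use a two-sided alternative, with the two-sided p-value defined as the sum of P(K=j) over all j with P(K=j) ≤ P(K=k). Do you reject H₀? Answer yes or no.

Exact binomial: n=20, k=17, p₀=1/5=0.2000
P(X=j) = C(n,j)·p₀^j·(1−p₀)^(n−j); p = Σ P(X=j) over j with P(X=j) ≤ P(X=17)
p-value (two-sided) = 0.00000
At α=0.05: p < α → reject H₀

reject H₀: yes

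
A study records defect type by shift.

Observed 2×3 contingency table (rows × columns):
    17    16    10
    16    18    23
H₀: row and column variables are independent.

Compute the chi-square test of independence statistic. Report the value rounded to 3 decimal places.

test statistic = 3.375

Row totals [43, 57], col totals [33, 34, 33], n=100
χ² = (17−14.19)²/14.19 + (16−14.62)²/14.62 + (10−14.19)²/14.19 + (16−18.81)²/18.81 + (18−19.38)²/19.38 + (23−18.81)²/18.81 = 3.3753
df = 2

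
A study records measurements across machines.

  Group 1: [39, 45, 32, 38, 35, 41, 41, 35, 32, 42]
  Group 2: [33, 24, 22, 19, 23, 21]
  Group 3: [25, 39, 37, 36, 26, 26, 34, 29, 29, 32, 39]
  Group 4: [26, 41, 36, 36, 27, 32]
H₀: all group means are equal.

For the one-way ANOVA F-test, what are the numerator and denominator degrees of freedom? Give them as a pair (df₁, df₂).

degrees of freedom = [3, 29]

k = 4 groups, N = 33 total
df = (k−1, N−k) = (4−1, 33−4) = (3, 29)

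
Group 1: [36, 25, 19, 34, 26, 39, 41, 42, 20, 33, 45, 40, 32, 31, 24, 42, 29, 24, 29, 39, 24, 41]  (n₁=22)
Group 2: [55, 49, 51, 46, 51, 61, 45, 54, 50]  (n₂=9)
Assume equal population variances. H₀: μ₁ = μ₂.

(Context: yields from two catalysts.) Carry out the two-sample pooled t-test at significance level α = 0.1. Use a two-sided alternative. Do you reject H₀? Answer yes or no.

reject H₀: yes

x̄₁=32.500, s₁=7.921, n₁=22
x̄₂=51.333, s₂=4.873, n₂=9
s_p² = [21·7.921² + 8·4.873²]/29 = 51.9828
SE = √(s_p²·(1/22+1/9)) = 2.8528
t = (32.500−51.333)/2.8528 = -6.6016
df = 29
p-value (two-sided) = 0.00000
At α=0.1: p < α → reject H₀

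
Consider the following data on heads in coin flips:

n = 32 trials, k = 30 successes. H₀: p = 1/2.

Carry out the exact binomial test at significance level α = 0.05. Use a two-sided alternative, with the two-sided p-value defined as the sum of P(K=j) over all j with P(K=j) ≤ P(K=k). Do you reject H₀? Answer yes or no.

Exact binomial: n=32, k=30, p₀=1/2=0.5000
P(X=j) = C(n,j)·p₀^j·(1−p₀)^(n−j); p = Σ P(X=j) over j with P(X=j) ≤ P(X=30)
p-value (two-sided) = 0.00000
At α=0.05: p < α → reject H₀

reject H₀: yes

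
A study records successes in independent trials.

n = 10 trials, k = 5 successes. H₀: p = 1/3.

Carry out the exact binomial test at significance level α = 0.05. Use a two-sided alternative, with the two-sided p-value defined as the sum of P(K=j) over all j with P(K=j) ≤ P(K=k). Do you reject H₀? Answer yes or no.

reject H₀: no

Exact binomial: n=10, k=5, p₀=1/3=0.3333
P(X=j) = C(n,j)·p₀^j·(1−p₀)^(n−j); p = Σ P(X=j) over j with P(X=j) ≤ P(X=5)
p-value (two-sided) = 0.31718
At α=0.05: p ≥ α → fail to reject H₀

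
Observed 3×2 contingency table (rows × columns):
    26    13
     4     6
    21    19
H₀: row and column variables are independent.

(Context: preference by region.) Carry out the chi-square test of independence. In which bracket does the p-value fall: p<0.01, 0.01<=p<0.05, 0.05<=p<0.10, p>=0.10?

p-value bracket: p>=0.10

Row totals [39, 10, 40], col totals [51, 38], n=89
χ² = (26−22.35)²/22.35 + (13−16.65)²/16.65 + (4−5.73)²/5.73 + (6−4.27)²/4.27 + (21−22.92)²/22.92 + (19−17.08)²/17.08 = 2.9984
df = 2
p-value (upper-tail) = 0.22331
→ bracket: p>=0.10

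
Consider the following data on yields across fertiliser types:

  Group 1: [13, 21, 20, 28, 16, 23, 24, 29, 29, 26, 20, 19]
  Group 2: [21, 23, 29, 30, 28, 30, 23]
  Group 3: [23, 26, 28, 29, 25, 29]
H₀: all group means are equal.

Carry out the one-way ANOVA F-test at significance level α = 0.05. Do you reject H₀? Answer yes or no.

reject H₀: no

Group means [22.33, 26.29, 26.67], grand mean 24.480
SSB = Σnᵢ(x̄ᵢ−x̄)² = 106.811; SSW = ΣΣ(x−x̄ᵢ)² = 405.429
MSB = 106.811/2 = 53.4057; MSW = 405.429/22 = 18.4286
F = MSB/MSW = 2.8980
df = (2, 22)
p-value (upper-tail) = 0.07636
At α=0.05: p ≥ α → fail to reject H₀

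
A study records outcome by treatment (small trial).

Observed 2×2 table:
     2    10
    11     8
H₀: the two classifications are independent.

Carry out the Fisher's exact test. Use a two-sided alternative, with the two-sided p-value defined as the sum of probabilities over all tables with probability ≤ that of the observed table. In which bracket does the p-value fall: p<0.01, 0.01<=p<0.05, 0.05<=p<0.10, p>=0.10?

p-value bracket: 0.01<=p<0.05

Margins: r₁=12, r₂=19, c₁=13, c₂=18, n=31
p_obs = C(12,2)·C(19,11)/C(31,13); sum pmf over tables with pmf ≤ p_obs
p-value (two-sided) = 0.03170
→ bracket: 0.01<=p<0.05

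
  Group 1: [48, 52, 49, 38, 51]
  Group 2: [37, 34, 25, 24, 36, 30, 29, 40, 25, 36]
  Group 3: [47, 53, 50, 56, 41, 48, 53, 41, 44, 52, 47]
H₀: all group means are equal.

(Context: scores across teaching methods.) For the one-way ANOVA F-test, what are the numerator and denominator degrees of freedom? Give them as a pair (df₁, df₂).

k = 3 groups, N = 26 total
df = (k−1, N−k) = (3−1, 26−3) = (2, 23)

degrees of freedom = [2, 23]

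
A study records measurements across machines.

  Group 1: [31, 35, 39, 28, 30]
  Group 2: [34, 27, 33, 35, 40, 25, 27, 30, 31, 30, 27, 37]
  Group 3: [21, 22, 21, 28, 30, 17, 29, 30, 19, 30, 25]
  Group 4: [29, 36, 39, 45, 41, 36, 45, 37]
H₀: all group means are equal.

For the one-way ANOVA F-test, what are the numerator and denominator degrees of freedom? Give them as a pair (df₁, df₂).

degrees of freedom = [3, 32]

k = 4 groups, N = 36 total
df = (k−1, N−k) = (4−1, 36−4) = (3, 32)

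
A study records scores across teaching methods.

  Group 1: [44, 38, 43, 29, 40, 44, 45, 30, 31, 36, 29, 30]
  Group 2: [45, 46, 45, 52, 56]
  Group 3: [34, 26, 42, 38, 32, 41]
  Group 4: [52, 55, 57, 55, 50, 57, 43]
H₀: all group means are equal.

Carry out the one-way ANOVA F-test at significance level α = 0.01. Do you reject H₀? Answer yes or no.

Group means [36.58, 48.80, 35.50, 52.71], grand mean 42.167
SSB = Σnᵢ(x̄ᵢ−x̄)² = 1639.521; SSW = ΣΣ(x−x̄ᵢ)² = 900.645
MSB = 1639.521/3 = 546.5071; MSW = 900.645/26 = 34.6402
F = MSB/MSW = 15.7767
df = (3, 26)
p-value (upper-tail) = 0.00000
At α=0.01: p < α → reject H₀

reject H₀: yes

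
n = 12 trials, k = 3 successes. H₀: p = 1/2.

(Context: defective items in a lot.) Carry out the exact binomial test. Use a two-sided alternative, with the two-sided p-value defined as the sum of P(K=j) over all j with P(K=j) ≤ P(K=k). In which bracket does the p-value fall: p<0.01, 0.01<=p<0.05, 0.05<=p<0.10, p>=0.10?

Exact binomial: n=12, k=3, p₀=1/2=0.5000
P(X=j) = C(n,j)·p₀^j·(1−p₀)^(n−j); p = Σ P(X=j) over j with P(X=j) ≤ P(X=3)
p-value (two-sided) = 0.14600
→ bracket: p>=0.10

p-value bracket: p>=0.10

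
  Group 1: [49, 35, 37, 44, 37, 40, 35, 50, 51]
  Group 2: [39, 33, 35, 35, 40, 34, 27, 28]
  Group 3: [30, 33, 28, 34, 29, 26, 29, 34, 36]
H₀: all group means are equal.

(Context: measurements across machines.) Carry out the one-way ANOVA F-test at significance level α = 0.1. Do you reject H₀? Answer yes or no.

reject H₀: yes

Group means [42.00, 33.88, 31.00], grand mean 35.692
SSB = Σnᵢ(x̄ᵢ−x̄)² = 582.663; SSW = ΣΣ(x−x̄ᵢ)² = 588.875
MSB = 582.663/2 = 291.3317; MSW = 588.875/23 = 25.6033
F = MSB/MSW = 11.3787
df = (2, 23)
p-value (upper-tail) = 0.00037
At α=0.1: p < α → reject H₀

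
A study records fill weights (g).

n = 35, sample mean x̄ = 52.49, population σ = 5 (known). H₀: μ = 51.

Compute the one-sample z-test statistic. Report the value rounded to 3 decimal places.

test statistic = 1.763

SE = σ/√n = 5/√35 = 0.8452
z = (x̄−μ₀)/SE = (52.49−51)/0.8452 = 1.7630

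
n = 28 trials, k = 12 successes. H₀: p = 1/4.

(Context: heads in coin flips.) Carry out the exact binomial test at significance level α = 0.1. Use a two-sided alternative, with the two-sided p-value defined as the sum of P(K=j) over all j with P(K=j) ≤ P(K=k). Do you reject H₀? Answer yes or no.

Exact binomial: n=28, k=12, p₀=1/4=0.2500
P(X=j) = C(n,j)·p₀^j·(1−p₀)^(n−j); p = Σ P(X=j) over j with P(X=j) ≤ P(X=12)
p-value (two-sided) = 0.04603
At α=0.1: p < α → reject H₀

reject H₀: yes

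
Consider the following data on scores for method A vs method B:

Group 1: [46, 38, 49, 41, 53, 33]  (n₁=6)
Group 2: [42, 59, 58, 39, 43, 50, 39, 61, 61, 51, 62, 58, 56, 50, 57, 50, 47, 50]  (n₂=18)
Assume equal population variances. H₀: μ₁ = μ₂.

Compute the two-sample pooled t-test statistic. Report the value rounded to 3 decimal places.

x̄₁=43.333, s₁=7.394, n₁=6
x̄₂=51.833, s₂=7.610, n₂=18
s_p² = [5·7.394² + 17·7.610²]/22 = 57.1742
SE = √(s_p²·(1/6+1/18)) = 3.5645
t = (43.333−51.833)/3.5645 = -2.3847
df = 22

test statistic = -2.385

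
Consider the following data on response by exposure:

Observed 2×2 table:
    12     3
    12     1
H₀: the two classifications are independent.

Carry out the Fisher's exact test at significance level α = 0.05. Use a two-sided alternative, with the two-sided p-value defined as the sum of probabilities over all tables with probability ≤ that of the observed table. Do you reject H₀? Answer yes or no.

reject H₀: no

Margins: r₁=15, r₂=13, c₁=24, c₂=4, n=28
p_obs = C(15,12)·C(13,12)/C(28,24); sum pmf over tables with pmf ≤ p_obs
p-value (two-sided) = 0.60000
At α=0.05: p ≥ α → fail to reject H₀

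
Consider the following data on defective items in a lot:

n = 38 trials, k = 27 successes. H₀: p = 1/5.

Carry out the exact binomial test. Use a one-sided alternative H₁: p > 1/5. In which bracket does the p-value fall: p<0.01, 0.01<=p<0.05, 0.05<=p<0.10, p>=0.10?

p-value bracket: p<0.01

Exact binomial: n=38, k=27, p₀=1/5=0.2000
P(X≥27) from Σ C(n,i)·p₀^i·(1−p₀)^(n−i)
p-value (one-sided, H₁ greater) = 0.00000
→ bracket: p<0.01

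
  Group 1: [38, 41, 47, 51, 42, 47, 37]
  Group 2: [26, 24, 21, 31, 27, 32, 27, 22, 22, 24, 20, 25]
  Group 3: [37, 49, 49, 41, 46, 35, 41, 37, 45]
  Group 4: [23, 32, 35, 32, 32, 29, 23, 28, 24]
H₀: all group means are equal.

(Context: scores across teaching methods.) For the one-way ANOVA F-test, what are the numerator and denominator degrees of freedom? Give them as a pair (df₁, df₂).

degrees of freedom = [3, 33]

k = 4 groups, N = 37 total
df = (k−1, N−k) = (4−1, 37−4) = (3, 33)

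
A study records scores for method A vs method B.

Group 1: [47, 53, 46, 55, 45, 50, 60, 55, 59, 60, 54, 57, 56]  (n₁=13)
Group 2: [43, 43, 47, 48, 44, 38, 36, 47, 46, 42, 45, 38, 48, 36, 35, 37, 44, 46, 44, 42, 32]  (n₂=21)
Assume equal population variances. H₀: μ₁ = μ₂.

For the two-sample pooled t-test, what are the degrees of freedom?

df = n₁ + n₂ − 2 = 13 + 21 − 2 = 32

degrees of freedom = 32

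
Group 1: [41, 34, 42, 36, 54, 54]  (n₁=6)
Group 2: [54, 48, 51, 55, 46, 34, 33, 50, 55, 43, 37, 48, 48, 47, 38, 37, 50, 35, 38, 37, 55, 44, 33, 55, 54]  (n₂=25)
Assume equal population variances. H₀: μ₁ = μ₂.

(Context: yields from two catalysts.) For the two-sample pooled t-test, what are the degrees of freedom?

degrees of freedom = 29

df = n₁ + n₂ − 2 = 6 + 25 − 2 = 29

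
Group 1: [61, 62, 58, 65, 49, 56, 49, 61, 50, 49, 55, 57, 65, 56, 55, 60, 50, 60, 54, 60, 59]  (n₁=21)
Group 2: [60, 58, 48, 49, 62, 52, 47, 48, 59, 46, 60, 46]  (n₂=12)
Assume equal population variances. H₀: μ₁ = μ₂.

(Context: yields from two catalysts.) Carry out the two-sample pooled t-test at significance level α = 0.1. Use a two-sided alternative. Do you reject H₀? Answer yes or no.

x̄₁=56.714, s₁=5.120, n₁=21
x̄₂=52.917, s₂=6.331, n₂=12
s_p² = [20·5.120² + 11·6.331²]/31 = 31.1356
SE = √(s_p²·(1/21+1/12)) = 2.0192
t = (56.714−52.917)/2.0192 = 1.8807
df = 31
p-value (two-sided) = 0.06943
At α=0.1: p < α → reject H₀

reject H₀: yes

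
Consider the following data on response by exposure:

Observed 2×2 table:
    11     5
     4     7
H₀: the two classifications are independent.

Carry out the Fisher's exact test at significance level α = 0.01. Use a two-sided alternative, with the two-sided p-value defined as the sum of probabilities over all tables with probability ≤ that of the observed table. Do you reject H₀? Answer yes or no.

Margins: r₁=16, r₂=11, c₁=15, c₂=12, n=27
p_obs = C(16,11)·C(11,4)/C(27,15); sum pmf over tables with pmf ≤ p_obs
p-value (two-sided) = 0.13025
At α=0.01: p ≥ α → fail to reject H₀

reject H₀: no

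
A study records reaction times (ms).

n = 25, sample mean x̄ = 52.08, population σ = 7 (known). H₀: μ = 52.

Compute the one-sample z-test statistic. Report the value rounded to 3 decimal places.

SE = σ/√n = 7/√25 = 1.4000
z = (x̄−μ₀)/SE = (52.08−52)/1.4000 = 0.0571

test statistic = 0.057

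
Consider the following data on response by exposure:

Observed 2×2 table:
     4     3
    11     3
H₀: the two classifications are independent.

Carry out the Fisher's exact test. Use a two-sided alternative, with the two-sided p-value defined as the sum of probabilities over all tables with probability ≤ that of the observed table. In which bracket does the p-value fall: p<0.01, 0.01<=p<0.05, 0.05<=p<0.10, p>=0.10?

p-value bracket: p>=0.10

Margins: r₁=7, r₂=14, c₁=15, c₂=6, n=21
p_obs = C(7,4)·C(14,11)/C(21,15); sum pmf over tables with pmf ≤ p_obs
p-value (two-sided) = 0.35436
→ bracket: p>=0.10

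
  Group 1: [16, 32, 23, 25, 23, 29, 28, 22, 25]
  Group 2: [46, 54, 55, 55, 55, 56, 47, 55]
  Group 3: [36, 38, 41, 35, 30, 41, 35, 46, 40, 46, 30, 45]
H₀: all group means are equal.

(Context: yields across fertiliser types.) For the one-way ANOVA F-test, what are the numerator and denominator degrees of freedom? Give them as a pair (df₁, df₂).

k = 3 groups, N = 29 total
df = (k−1, N−k) = (3−1, 29−3) = (2, 26)

degrees of freedom = [2, 26]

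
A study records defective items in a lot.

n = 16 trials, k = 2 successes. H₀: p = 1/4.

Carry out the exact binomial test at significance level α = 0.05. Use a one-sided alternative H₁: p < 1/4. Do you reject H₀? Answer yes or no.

reject H₀: no

Exact binomial: n=16, k=2, p₀=1/4=0.2500
P(X≤2) from Σ C(n,i)·p₀^i·(1−p₀)^(n−i)
p-value (one-sided, H₁ less) = 0.19711
At α=0.05: p ≥ α → fail to reject H₀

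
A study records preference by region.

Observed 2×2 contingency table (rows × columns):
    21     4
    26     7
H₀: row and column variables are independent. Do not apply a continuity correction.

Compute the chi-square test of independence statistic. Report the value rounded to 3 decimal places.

test statistic = 0.251

Row totals [25, 33], col totals [47, 11], n=58
χ² = (21−20.26)²/20.26 + (4−4.74)²/4.74 + (26−26.74)²/26.74 + (7−6.26)²/6.26 = 0.2514
df = 1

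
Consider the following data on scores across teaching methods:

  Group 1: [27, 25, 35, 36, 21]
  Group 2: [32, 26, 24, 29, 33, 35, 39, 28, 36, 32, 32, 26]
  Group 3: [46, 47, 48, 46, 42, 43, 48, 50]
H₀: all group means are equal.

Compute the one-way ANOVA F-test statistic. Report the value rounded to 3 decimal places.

test statistic = 34.616

Group means [28.80, 31.00, 46.25], grand mean 35.440
SSB = Σnᵢ(x̄ᵢ−x̄)² = 1391.860; SSW = ΣΣ(x−x̄ᵢ)² = 442.300
MSB = 1391.860/2 = 695.9300; MSW = 442.300/22 = 20.1045
F = MSB/MSW = 34.6156
df = (2, 22)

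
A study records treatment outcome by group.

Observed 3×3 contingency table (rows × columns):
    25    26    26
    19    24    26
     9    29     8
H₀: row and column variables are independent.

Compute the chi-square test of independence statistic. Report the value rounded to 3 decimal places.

test statistic = 12.692

Row totals [77, 69, 46], col totals [53, 79, 60], n=192
χ² = (25−21.26)²/21.26 + (26−31.68)²/31.68 + (26−24.06)²/24.06 + (19−19.05)²/19.05 + (24−28.39)²/28.39 + (26−21.56)²/21.56 + (9−12.70)²/12.70 + (29−18.93)²/18.93 + (8−14.38)²/14.38 = 12.6921
df = 4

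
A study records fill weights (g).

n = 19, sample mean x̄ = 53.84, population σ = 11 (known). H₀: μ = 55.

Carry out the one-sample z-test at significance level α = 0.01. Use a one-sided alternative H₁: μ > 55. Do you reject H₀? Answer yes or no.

SE = σ/√n = 11/√19 = 2.5236
z = (x̄−μ₀)/SE = (53.84−55)/2.5236 = -0.4597
p-value (one-sided, H₁ greater) = 0.67712
At α=0.01: p ≥ α → fail to reject H₀

reject H₀: no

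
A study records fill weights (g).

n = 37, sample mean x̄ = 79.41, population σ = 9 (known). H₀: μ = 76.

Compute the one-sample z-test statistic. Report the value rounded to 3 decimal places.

test statistic = 2.305

SE = σ/√n = 9/√37 = 1.4796
z = (x̄−μ₀)/SE = (79.41−76)/1.4796 = 2.3047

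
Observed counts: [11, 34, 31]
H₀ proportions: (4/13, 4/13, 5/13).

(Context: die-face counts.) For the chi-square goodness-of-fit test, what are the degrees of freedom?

degrees of freedom = 2

df = k − 1 = 3 − 1 = 2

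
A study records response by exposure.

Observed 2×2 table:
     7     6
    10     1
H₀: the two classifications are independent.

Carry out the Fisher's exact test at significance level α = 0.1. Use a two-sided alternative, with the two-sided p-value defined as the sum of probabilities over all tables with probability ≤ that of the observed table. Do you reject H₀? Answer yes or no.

Margins: r₁=13, r₂=11, c₁=17, c₂=7, n=24
p_obs = C(13,7)·C(11,10)/C(24,17); sum pmf over tables with pmf ≤ p_obs
p-value (two-sided) = 0.07780
At α=0.1: p < α → reject H₀

reject H₀: yes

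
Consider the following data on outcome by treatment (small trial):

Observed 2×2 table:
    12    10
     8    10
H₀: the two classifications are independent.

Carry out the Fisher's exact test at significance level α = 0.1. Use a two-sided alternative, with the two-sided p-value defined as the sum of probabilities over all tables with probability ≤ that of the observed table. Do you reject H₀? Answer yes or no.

reject H₀: no

Margins: r₁=22, r₂=18, c₁=20, c₂=20, n=40
p_obs = C(22,12)·C(18,8)/C(40,20); sum pmf over tables with pmf ≤ p_obs
p-value (two-sided) = 0.75119
At α=0.1: p ≥ α → fail to reject H₀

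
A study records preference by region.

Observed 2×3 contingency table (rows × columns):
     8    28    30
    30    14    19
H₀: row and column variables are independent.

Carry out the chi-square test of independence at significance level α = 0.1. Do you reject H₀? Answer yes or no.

reject H₀: yes

Row totals [66, 63], col totals [38, 42, 49], n=129
χ² = (8−19.44)²/19.44 + (28−21.49)²/21.49 + (30−25.07)²/25.07 + (30−18.56)²/18.56 + (14−20.51)²/20.51 + (19−23.93)²/23.93 = 19.8138
df = 2
p-value (upper-tail) = 0.00005
At α=0.1: p < α → reject H₀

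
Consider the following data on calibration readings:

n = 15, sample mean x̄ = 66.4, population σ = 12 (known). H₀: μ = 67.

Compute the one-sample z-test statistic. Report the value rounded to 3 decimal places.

test statistic = -0.194

SE = σ/√n = 12/√15 = 3.0984
z = (x̄−μ₀)/SE = (66.4−67)/3.0984 = -0.1936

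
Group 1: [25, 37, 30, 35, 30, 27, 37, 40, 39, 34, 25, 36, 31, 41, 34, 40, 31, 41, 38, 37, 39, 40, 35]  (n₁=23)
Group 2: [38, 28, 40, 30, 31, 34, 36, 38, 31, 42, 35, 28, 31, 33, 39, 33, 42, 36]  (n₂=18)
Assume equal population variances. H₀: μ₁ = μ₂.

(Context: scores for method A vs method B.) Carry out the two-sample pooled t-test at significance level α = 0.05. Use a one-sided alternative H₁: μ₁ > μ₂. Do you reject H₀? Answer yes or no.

x̄₁=34.870, s₁=4.994, n₁=23
x̄₂=34.722, s₂=4.456, n₂=18
s_p² = [22·4.994² + 17·4.456²]/39 = 22.7236
SE = √(s_p²·(1/23+1/18)) = 1.5001
t = (34.870−34.722)/1.5001 = 0.0982
df = 39
p-value (one-sided, H₁ greater) = 0.46113
At α=0.05: p ≥ α → fail to reject H₀

reject H₀: no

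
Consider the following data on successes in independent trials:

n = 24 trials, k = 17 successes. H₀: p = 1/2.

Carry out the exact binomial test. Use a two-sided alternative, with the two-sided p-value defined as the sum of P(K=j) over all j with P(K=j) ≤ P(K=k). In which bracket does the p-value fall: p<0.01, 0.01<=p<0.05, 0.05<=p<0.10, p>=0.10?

p-value bracket: 0.05<=p<0.10

Exact binomial: n=24, k=17, p₀=1/2=0.5000
P(X=j) = C(n,j)·p₀^j·(1−p₀)^(n−j); p = Σ P(X=j) over j with P(X=j) ≤ P(X=17)
p-value (two-sided) = 0.06391
→ bracket: 0.05<=p<0.10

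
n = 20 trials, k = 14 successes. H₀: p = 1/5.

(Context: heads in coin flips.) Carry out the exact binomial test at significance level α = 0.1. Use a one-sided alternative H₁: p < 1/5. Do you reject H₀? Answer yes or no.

Exact binomial: n=20, k=14, p₀=1/5=0.2000
P(X≤14) from Σ C(n,i)·p₀^i·(1−p₀)^(n−i)
p-value (one-sided, H₁ less) = 1.00000
At α=0.1: p ≥ α → fail to reject H₀

reject H₀: no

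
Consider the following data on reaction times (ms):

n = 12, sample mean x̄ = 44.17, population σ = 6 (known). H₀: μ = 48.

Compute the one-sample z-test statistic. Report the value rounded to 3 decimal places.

test statistic = -2.211

SE = σ/√n = 6/√12 = 1.7321
z = (x̄−μ₀)/SE = (44.17−48)/1.7321 = -2.2113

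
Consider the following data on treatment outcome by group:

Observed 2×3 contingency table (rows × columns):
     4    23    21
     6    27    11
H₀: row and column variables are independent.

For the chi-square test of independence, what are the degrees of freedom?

df = (r−1)(c−1) = (2−1)·(3−1) = 2

degrees of freedom = 2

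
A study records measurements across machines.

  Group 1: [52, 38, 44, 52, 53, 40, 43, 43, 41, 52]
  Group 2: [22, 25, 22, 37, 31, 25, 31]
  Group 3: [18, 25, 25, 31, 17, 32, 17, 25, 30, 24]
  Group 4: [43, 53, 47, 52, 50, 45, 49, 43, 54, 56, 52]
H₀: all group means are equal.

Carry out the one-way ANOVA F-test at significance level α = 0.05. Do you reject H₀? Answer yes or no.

Group means [45.80, 27.57, 24.40, 49.45], grand mean 37.868
SSB = Σnᵢ(x̄ᵢ−x̄)² = 4661.901; SSW = ΣΣ(x−x̄ᵢ)² = 974.442
MSB = 4661.901/3 = 1553.9668; MSW = 974.442/34 = 28.6600
F = MSB/MSW = 54.2207
df = (3, 34)
p-value (upper-tail) = 0.00000
At α=0.05: p < α → reject H₀

reject H₀: yes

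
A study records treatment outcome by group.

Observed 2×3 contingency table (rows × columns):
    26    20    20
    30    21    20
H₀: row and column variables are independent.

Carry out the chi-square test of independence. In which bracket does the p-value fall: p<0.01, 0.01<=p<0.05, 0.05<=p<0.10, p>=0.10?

Row totals [66, 71], col totals [56, 41, 40], n=137
χ² = (26−26.98)²/26.98 + (20−19.75)²/19.75 + (20−19.27)²/19.27 + (30−29.02)²/29.02 + (21−21.25)²/21.25 + (20−20.73)²/20.73 = 0.1278
df = 2
p-value (upper-tail) = 0.93810
→ bracket: p>=0.10

p-value bracket: p>=0.10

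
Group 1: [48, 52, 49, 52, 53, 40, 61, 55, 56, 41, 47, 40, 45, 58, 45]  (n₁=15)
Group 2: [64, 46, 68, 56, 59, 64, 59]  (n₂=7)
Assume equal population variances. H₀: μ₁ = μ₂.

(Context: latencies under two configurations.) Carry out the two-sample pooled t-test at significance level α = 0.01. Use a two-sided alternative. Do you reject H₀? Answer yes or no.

reject H₀: yes

x̄₁=49.467, s₁=6.567, n₁=15
x̄₂=59.429, s₂=7.161, n₂=7
s_p² = [14·6.567² + 6·7.161²]/20 = 45.5724
SE = √(s_p²·(1/15+1/7)) = 3.0901
t = (49.467−59.429)/3.0901 = -3.2239
df = 20
p-value (two-sided) = 0.00426
At α=0.01: p < α → reject H₀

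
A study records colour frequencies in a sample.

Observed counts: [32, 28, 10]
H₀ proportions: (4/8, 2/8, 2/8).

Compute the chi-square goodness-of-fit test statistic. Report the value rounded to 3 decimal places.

n = 70; E_i = n·p_i = [35.00, 17.50, 17.50]
χ² = (32−35.00)²/35.00 + (28−17.50)²/17.50 + (10−17.50)²/17.50 = 9.7714
df = 2

test statistic = 9.771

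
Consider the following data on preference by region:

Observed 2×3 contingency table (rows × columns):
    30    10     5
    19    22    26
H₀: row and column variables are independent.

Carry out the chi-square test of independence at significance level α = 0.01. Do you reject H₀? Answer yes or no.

Row totals [45, 67], col totals [49, 32, 31], n=112
χ² = (30−19.69)²/19.69 + (10−12.86)²/12.86 + (5−12.46)²/12.46 + (19−29.31)²/29.31 + (22−19.14)²/19.14 + (26−18.54)²/18.54 = 17.5510
df = 2
p-value (upper-tail) = 0.00015
At α=0.01: p < α → reject H₀

reject H₀: yes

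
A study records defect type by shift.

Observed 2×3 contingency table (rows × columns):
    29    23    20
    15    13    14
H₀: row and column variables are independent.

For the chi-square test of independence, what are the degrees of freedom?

df = (r−1)(c−1) = (2−1)·(3−1) = 2

degrees of freedom = 2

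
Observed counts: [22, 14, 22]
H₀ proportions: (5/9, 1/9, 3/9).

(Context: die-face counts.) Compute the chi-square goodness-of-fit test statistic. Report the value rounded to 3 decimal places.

test statistic = 12.469

n = 58; E_i = n·p_i = [32.22, 6.44, 19.33]
χ² = (22−32.22)²/32.22 + (14−6.44)²/6.44 + (22−19.33)²/19.33 = 12.4690
df = 2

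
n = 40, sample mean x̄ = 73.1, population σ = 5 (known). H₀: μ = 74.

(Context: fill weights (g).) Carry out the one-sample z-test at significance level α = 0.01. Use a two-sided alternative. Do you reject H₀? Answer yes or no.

SE = σ/√n = 5/√40 = 0.7906
z = (x̄−μ₀)/SE = (73.1−74)/0.7906 = -1.1384
p-value (two-sided) = 0.25495
At α=0.01: p ≥ α → fail to reject H₀

reject H₀: no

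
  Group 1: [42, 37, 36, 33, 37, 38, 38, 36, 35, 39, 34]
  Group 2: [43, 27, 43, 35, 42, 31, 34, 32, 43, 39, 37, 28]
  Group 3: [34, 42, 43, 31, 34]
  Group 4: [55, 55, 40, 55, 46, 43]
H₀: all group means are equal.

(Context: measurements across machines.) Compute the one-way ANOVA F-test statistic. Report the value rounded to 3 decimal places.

Group means [36.82, 36.17, 36.80, 49.00], grand mean 38.735
SSB = Σnᵢ(x̄ᵢ−x̄)² = 770.515; SSW = ΣΣ(x−x̄ᵢ)² = 794.103
MSB = 770.515/3 = 256.8382; MSW = 794.103/30 = 26.4701
F = MSB/MSW = 9.7030
df = (3, 30)

test statistic = 9.703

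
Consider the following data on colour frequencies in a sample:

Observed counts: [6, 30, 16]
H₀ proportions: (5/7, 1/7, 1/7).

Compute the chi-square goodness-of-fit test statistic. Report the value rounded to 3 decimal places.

test statistic = 104.585

n = 52; E_i = n·p_i = [37.14, 7.43, 7.43]
χ² = (6−37.14)²/37.14 + (30−7.43)²/7.43 + (16−7.43)²/7.43 = 104.5846
df = 2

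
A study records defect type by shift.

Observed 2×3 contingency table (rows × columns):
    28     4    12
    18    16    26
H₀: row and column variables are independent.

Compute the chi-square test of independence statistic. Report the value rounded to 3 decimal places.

test statistic = 12.363

Row totals [44, 60], col totals [46, 20, 38], n=104
χ² = (28−19.46)²/19.46 + (4−8.46)²/8.46 + (12−16.08)²/16.08 + (18−26.54)²/26.54 + (16−11.54)²/11.54 + (26−21.92)²/21.92 = 12.3629
df = 2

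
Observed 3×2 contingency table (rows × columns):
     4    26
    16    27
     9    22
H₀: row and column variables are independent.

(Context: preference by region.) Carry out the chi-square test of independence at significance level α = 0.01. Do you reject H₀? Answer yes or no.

reject H₀: no

Row totals [30, 43, 31], col totals [29, 75], n=104
χ² = (4−8.37)²/8.37 + (26−21.63)²/21.63 + (16−11.99)²/11.99 + (27−31.01)²/31.01 + (9−8.64)²/8.64 + (22−22.36)²/22.36 = 5.0384
df = 2
p-value (upper-tail) = 0.08052
At α=0.01: p ≥ α → fail to reject H₀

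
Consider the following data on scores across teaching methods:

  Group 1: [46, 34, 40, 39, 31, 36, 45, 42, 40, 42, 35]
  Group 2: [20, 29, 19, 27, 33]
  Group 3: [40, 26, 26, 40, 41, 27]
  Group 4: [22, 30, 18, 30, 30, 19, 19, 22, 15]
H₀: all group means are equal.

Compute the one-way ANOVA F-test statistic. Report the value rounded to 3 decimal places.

Group means [39.09, 25.60, 33.33, 22.78], grand mean 31.065
SSB = Σnᵢ(x̄ᵢ−x̄)² = 1506.873; SSW = ΣΣ(x−x̄ᵢ)² = 926.998
MSB = 1506.873/3 = 502.2910; MSW = 926.998/27 = 34.3333
F = MSB/MSW = 14.6299
df = (3, 27)

test statistic = 14.630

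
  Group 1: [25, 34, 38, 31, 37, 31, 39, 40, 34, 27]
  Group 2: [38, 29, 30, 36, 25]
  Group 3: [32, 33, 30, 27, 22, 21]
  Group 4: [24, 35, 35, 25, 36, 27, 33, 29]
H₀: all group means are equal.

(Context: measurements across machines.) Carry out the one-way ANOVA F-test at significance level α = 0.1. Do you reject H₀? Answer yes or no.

Group means [33.60, 31.60, 27.50, 30.50], grand mean 31.138
SSB = Σnᵢ(x̄ᵢ−x̄)² = 144.348; SSW = ΣΣ(x−x̄ᵢ)² = 639.100
MSB = 144.348/3 = 48.1161; MSW = 639.100/25 = 25.5640
F = MSB/MSW = 1.8822
df = (3, 25)
p-value (upper-tail) = 0.15843
At α=0.1: p ≥ α → fail to reject H₀

reject H₀: no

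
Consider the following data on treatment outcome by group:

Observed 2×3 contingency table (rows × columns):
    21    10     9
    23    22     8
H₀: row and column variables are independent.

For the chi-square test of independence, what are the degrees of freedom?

df = (r−1)(c−1) = (2−1)·(3−1) = 2

degrees of freedom = 2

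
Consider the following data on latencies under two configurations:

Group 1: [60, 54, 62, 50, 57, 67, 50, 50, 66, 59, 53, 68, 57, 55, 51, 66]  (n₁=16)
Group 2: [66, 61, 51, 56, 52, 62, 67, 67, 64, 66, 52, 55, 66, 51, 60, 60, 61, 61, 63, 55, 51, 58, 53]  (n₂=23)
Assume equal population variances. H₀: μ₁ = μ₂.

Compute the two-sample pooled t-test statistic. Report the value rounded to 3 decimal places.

x̄₁=57.812, s₁=6.442, n₁=16
x̄₂=59.043, s₂=5.669, n₂=23
s_p² = [15·6.442² + 22·5.669²]/37 = 35.9296
SE = √(s_p²·(1/16+1/23)) = 1.9513
t = (57.812−59.043)/1.9513 = -0.6308
df = 37

test statistic = -0.631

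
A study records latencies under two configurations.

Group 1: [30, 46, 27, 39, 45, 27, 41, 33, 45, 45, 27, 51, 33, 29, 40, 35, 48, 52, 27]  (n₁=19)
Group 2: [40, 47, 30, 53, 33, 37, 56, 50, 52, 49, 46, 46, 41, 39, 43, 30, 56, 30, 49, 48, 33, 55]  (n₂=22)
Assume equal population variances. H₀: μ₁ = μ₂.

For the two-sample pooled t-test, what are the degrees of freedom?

df = n₁ + n₂ − 2 = 19 + 22 − 2 = 39

degrees of freedom = 39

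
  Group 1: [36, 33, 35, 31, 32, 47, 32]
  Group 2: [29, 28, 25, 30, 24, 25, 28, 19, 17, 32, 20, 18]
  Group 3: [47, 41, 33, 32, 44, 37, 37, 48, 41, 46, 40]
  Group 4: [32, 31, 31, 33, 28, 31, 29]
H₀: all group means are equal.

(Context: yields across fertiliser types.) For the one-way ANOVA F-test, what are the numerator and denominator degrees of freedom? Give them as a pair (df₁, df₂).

degrees of freedom = [3, 33]

k = 4 groups, N = 37 total
df = (k−1, N−k) = (4−1, 37−4) = (3, 33)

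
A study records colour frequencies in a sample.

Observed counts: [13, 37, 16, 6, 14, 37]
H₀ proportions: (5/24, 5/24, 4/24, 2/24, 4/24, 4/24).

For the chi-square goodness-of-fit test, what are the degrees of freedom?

df = k − 1 = 6 − 1 = 5

degrees of freedom = 5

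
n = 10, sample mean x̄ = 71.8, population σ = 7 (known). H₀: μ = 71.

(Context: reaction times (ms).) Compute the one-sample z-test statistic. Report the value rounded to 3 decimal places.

SE = σ/√n = 7/√10 = 2.2136
z = (x̄−μ₀)/SE = (71.8−71)/2.2136 = 0.3614

test statistic = 0.361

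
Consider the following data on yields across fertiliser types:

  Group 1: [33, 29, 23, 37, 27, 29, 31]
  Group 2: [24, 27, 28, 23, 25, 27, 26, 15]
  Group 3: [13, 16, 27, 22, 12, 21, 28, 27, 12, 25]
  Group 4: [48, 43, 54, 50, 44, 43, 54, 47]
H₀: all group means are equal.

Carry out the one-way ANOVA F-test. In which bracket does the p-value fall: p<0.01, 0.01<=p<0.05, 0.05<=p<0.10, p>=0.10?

Group means [29.86, 24.38, 20.30, 47.88], grand mean 30.000
SSB = Σnᵢ(x̄ᵢ−x̄)² = 3750.293; SSW = ΣΣ(x−x̄ᵢ)² = 765.707
MSB = 3750.293/3 = 1250.0976; MSW = 765.707/29 = 26.4037
F = MSB/MSW = 47.3456
df = (3, 29)
p-value (upper-tail) = 0.00000
→ bracket: p<0.01

p-value bracket: p<0.01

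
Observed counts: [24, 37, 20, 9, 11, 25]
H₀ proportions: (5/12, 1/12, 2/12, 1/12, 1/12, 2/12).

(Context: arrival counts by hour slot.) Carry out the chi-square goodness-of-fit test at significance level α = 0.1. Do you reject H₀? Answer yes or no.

reject H₀: yes

n = 126; E_i = n·p_i = [52.50, 10.50, 21.00, 10.50, 10.50, 21.00]
χ² = (24−52.50)²/52.50 + (37−10.50)²/10.50 + (20−21.00)²/21.00 + (9−10.50)²/10.50 + (11−10.50)²/10.50 + (25−21.00)²/21.00 = 83.4000
df = 5
p-value (upper-tail) = 0.00000
At α=0.1: p < α → reject H₀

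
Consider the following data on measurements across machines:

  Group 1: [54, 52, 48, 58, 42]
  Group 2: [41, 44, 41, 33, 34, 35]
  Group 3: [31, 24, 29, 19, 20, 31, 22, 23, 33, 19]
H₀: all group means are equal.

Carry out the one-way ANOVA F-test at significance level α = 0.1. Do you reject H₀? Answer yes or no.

Group means [50.80, 38.00, 25.10], grand mean 34.905
SSB = Σnᵢ(x̄ᵢ−x̄)² = 2282.110; SSW = ΣΣ(x−x̄ᵢ)² = 515.700
MSB = 2282.110/2 = 1141.0548; MSW = 515.700/18 = 28.6500
F = MSB/MSW = 39.8274
df = (2, 18)
p-value (upper-tail) = 0.00000
At α=0.1: p < α → reject H₀

reject H₀: yes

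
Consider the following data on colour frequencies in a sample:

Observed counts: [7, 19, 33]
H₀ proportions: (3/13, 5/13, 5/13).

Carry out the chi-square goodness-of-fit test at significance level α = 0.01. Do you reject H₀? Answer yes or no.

reject H₀: no

n = 59; E_i = n·p_i = [13.62, 22.69, 22.69]
χ² = (7−13.62)²/13.62 + (19−22.69)²/22.69 + (33−22.69)²/22.69 = 8.4972
df = 2
p-value (upper-tail) = 0.01428
At α=0.01: p ≥ α → fail to reject H₀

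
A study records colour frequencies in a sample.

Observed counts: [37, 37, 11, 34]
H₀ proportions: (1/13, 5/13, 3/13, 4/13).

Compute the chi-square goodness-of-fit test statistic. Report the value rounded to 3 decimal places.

n = 119; E_i = n·p_i = [9.15, 45.77, 27.46, 36.62]
χ² = (37−9.15)²/9.15 + (37−45.77)²/45.77 + (11−27.46)²/27.46 + (34−36.62)²/36.62 = 96.4431
df = 3

test statistic = 96.443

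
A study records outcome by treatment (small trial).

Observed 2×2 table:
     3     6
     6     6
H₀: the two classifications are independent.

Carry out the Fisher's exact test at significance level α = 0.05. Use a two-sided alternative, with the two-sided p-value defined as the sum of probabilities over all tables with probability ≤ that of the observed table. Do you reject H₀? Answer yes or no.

Margins: r₁=9, r₂=12, c₁=9, c₂=12, n=21
p_obs = C(9,3)·C(12,6)/C(21,9); sum pmf over tables with pmf ≤ p_obs
p-value (two-sided) = 0.66049
At α=0.05: p ≥ α → fail to reject H₀

reject H₀: no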